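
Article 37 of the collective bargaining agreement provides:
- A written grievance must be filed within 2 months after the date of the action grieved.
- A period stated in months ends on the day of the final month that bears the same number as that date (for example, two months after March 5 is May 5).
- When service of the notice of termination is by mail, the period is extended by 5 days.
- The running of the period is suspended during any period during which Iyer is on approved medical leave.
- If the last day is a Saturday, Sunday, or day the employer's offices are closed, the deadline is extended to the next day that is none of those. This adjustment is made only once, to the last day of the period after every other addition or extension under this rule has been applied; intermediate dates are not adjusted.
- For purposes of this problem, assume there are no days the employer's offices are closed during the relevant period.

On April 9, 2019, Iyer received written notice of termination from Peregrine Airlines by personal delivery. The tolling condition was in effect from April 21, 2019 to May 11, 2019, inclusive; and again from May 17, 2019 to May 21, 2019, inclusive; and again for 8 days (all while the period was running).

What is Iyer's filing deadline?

2 months after April 9, 2019 is June 9, 2019.
Service was not by mail, so no mail extension applies.
From April 21, 2019 through May 11, 2019 inclusive is 21 days; tolling adds 21 days: June 9, 2019 + 21 days = June 30, 2019.
From May 17, 2019 through May 21, 2019 inclusive is 5 days; tolling adds 5 days: June 30, 2019 + 5 days = July 5, 2019.
Tolling adds 8 days: July 5, 2019 + 8 days = July 13, 2019.
July 13, 2019 is Saturday; July 14, 2019 is Sunday. The next qualifying day is July 15, 2019.

July 15, 2019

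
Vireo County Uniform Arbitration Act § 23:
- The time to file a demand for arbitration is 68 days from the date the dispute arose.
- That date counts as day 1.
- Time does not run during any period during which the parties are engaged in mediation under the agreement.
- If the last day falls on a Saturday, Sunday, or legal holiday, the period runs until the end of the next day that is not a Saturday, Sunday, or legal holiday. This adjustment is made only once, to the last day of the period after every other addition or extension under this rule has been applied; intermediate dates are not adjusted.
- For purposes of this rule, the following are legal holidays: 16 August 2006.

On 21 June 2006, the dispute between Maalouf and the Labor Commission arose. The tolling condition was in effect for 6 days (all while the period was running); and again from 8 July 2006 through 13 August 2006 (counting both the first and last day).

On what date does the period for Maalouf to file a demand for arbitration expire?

Counting 21 June 2006 as day 1, day 68 is August 27, 2006.
Tolling adds 6 days: August 27, 2006 + 6 days = September 2, 2006.
From July 8, 2006 through August 13, 2006 inclusive is 37 days; tolling adds 37 days: September 2, 2006 + 37 days = October 9, 2006.
October 9, 2006 is a Monday and not a legal holiday, so no extension applies.

October 9, 2006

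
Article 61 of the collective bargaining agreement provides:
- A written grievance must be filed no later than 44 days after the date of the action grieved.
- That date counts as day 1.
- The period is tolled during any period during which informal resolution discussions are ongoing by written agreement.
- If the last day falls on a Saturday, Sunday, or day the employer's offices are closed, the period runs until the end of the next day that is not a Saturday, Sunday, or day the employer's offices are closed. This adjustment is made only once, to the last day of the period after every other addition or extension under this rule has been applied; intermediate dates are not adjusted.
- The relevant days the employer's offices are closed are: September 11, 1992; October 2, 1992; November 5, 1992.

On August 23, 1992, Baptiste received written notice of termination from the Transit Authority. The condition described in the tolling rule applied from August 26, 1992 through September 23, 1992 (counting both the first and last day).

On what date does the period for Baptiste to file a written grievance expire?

Counting August 23, 1992 as day 1, day 44 is October 5, 1992.
From August 26, 1992 through September 23, 1992 inclusive is 29 days; tolling adds 29 days: October 5, 1992 + 29 days = November 3, 1992.
November 3, 1992 is a Tuesday and not a day the employer's offices are closed, so no extension applies.

November 3, 1992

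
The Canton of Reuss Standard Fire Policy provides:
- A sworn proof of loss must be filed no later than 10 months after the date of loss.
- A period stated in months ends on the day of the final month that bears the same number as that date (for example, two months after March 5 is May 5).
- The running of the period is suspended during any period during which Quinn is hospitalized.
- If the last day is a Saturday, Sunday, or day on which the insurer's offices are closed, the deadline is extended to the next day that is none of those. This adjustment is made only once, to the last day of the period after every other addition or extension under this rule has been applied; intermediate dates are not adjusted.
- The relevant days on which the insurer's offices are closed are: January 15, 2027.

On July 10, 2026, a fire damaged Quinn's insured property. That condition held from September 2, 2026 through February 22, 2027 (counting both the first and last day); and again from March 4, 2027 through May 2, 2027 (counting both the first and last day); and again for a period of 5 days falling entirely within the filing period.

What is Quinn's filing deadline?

10 months after July 10, 2026 is May 10, 2027.
From September 2, 2026 through February 22, 2027 inclusive is 174 days; tolling adds 174 days: May 10, 2027 + 174 days = October 31, 2027.
From March 4, 2027 through May 2, 2027 inclusive is 60 days; tolling adds 60 days: October 31, 2027 + 60 days = December 30, 2027.
Tolling adds 5 days: December 30, 2027 + 5 days = January 4, 2028.
January 4, 2028 is a Tuesday and not a day on which the insurer's offices are closed, so no extension applies.

January 4, 2028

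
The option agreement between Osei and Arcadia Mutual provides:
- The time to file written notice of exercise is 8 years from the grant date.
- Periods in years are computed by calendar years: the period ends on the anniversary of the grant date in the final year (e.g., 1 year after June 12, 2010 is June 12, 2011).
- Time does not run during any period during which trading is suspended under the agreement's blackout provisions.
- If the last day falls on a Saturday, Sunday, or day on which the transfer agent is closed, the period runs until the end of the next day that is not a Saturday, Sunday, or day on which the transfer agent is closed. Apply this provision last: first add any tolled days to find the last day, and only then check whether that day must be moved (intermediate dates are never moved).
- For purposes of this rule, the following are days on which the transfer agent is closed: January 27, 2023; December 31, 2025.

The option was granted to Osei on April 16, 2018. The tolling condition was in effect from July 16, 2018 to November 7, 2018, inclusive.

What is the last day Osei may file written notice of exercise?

August 10, 2026

8 years after April 16, 2018 is April 16, 2026.
From July 16, 2018 through November 7, 2018 inclusive is 115 days; tolling adds 115 days: April 16, 2026 + 115 days = August 9, 2026.
August 9, 2026 is Sunday. The next qualifying day is August 10, 2026.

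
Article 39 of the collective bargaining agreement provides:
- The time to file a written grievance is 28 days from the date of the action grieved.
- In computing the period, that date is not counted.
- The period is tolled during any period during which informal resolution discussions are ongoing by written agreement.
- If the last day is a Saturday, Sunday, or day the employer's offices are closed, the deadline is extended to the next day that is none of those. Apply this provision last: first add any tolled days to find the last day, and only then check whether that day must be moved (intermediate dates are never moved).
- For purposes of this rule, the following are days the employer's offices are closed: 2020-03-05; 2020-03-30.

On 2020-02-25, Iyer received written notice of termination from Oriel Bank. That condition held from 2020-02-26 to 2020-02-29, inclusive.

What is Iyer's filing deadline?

March 31, 2020

28 days after 2020-02-25 is March 24, 2020.
From February 26, 2020 through February 29, 2020 inclusive is 4 days; tolling adds 4 days: March 24, 2020 + 4 days = March 28, 2020.
March 28, 2020 is Saturday; March 29, 2020 is Sunday; March 30, 2020 is a listed holiday. The next qualifying day is March 31, 2020.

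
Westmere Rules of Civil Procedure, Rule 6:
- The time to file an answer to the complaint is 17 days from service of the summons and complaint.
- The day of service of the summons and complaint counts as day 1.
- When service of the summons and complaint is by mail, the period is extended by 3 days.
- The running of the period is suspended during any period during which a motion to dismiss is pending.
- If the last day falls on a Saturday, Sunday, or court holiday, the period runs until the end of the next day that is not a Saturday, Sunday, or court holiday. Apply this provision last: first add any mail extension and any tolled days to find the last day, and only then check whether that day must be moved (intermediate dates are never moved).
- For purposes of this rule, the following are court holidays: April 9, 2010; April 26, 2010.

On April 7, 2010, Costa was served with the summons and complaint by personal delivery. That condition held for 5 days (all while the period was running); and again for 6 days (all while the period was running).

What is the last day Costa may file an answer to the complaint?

May 4, 2010

Counting April 7, 2010 as day 1, day 17 is April 23, 2010.
Service was not by mail, so no mail extension applies.
Tolling adds 5 days: April 23, 2010 + 5 days = April 28, 2010.
Tolling adds 6 days: April 28, 2010 + 6 days = May 4, 2010.
May 4, 2010 is a Tuesday and not a court holiday, so no extension applies.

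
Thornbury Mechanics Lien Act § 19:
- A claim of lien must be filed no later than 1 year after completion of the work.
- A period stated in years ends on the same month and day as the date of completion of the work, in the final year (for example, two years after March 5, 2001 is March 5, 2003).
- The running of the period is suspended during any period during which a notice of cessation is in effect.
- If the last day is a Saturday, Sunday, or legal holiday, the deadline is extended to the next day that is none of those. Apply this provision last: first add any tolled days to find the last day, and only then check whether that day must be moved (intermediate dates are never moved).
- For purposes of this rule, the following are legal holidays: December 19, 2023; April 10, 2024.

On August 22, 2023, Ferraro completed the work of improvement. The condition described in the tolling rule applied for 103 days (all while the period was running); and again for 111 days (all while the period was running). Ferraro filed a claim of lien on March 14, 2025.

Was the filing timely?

Yes

1 year after August 22, 2023 is August 22, 2024.
Tolling adds 103 days: August 22, 2024 + 103 days = December 3, 2024.
Tolling adds 111 days: December 3, 2024 + 111 days = March 24, 2025.
March 24, 2025 is a Monday and not a legal holiday, so no extension applies.
The deadline is March 24, 2025; the filing on March 14, 2025 is on or before that date.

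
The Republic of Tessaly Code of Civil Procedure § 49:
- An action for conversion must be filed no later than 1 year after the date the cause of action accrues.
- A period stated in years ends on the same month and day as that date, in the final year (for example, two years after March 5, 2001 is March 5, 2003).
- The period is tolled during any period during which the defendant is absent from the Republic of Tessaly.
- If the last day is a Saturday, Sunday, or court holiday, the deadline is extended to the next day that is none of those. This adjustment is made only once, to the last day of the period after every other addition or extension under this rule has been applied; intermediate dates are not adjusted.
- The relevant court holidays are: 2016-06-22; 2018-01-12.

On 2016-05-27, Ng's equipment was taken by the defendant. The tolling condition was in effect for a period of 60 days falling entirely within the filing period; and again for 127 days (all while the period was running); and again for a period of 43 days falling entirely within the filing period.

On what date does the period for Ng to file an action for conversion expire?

January 15, 2018

1 year after 2016-05-27 is May 27, 2017.
Tolling adds 60 days: May 27, 2017 + 60 days = July 26, 2017.
Tolling adds 127 days: July 26, 2017 + 127 days = November 30, 2017.
Tolling adds 43 days: November 30, 2017 + 43 days = January 12, 2018.
January 12, 2018 is a listed holiday; January 13, 2018 is Saturday; January 14, 2018 is Sunday. The next qualifying day is January 15, 2018.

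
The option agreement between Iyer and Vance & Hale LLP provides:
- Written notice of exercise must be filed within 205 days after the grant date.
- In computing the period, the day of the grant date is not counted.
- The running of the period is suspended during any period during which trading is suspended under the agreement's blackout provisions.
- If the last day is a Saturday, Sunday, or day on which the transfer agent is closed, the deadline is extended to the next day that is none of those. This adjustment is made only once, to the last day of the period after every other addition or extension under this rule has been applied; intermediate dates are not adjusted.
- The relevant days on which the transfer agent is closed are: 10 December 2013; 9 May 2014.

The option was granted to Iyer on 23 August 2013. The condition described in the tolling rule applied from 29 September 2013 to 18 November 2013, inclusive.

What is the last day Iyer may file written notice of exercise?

205 days after 23 August 2013 is March 16, 2014.
From September 29, 2013 through November 18, 2013 inclusive is 51 days; tolling adds 51 days: March 16, 2014 + 51 days = May 6, 2014.
May 6, 2014 is a Tuesday and not a day on which the transfer agent is closed, so no extension applies.

May 6, 2014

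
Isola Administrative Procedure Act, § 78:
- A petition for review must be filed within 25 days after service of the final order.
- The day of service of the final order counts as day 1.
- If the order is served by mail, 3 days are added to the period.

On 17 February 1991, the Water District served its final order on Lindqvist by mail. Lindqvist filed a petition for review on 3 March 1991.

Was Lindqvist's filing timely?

Counting 17 February 1991 as day 1, day 25 is March 13, 1991.
Service was by mail, adding 3 days: March 13, 1991 + 3 days = March 16, 1991.
The deadline is March 16, 1991; the filing on March 3, 1991 is on or before that date.

Yes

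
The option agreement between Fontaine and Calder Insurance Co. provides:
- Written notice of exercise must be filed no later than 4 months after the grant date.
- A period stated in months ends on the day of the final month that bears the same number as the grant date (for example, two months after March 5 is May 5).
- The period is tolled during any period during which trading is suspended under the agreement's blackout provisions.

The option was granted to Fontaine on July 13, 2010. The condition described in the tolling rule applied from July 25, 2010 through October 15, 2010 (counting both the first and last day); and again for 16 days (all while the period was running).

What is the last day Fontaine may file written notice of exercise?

February 20, 2011

4 months after July 13, 2010 is November 13, 2010.
From July 25, 2010 through October 15, 2010 inclusive is 83 days; tolling adds 83 days: November 13, 2010 + 83 days = February 4, 2011.
Tolling adds 16 days: February 4, 2011 + 16 days = February 20, 2011.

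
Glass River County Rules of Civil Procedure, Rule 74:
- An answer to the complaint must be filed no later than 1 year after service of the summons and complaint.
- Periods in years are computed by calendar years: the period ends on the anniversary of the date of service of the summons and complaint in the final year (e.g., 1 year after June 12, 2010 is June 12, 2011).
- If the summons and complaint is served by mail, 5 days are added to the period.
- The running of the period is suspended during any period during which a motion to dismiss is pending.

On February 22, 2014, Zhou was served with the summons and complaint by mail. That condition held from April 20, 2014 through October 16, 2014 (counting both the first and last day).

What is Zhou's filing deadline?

August 26, 2015

1 year after February 22, 2014 is February 22, 2015.
Service was by mail, adding 5 days: February 22, 2015 + 5 days = February 27, 2015.
From April 20, 2014 through October 16, 2014 inclusive is 180 days; tolling adds 180 days: February 27, 2015 + 180 days = August 26, 2015.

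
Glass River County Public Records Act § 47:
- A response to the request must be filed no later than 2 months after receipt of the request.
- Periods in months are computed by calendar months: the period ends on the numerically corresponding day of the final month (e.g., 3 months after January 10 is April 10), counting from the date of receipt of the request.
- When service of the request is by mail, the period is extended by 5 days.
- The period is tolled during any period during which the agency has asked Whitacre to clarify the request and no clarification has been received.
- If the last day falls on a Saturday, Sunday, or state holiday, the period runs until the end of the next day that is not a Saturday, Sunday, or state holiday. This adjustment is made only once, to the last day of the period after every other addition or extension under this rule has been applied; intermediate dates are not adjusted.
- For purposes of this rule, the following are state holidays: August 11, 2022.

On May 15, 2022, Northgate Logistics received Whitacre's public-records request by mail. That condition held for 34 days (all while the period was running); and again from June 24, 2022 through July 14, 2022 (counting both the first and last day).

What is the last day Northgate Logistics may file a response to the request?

2 months after May 15, 2022 is July 15, 2022.
Service was by mail, adding 5 days: July 15, 2022 + 5 days = July 20, 2022.
Tolling adds 34 days: July 20, 2022 + 34 days = August 23, 2022.
From June 24, 2022 through July 14, 2022 inclusive is 21 days; tolling adds 21 days: August 23, 2022 + 21 days = September 13, 2022.
September 13, 2022 is a Tuesday and not a state holiday, so no extension applies.

September 13, 2022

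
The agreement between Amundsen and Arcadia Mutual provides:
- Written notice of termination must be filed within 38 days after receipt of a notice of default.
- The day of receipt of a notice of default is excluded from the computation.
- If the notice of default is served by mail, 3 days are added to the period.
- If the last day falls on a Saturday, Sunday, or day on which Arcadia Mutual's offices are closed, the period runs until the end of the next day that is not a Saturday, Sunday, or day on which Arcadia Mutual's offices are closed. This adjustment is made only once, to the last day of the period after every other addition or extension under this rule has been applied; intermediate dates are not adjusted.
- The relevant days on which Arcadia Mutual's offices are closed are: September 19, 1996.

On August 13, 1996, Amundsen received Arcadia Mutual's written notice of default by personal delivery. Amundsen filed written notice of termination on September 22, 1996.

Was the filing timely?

No

38 days after August 13, 1996 is September 20, 1996.
Service was not by mail, so no mail extension applies.
September 20, 1996 is a Friday and not a day on which Arcadia Mutual's offices are closed, so no extension applies.
The deadline is September 20, 1996; the filing on September 22, 1996 is after that date.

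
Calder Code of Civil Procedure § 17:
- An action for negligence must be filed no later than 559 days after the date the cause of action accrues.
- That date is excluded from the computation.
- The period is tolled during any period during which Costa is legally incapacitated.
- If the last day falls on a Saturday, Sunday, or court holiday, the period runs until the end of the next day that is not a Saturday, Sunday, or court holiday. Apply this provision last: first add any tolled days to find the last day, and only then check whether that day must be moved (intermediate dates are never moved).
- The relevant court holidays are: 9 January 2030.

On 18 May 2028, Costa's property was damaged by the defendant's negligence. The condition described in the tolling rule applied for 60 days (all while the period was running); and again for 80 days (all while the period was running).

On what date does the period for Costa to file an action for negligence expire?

559 days after 18 May 2028 is November 28, 2029.
Tolling adds 60 days: November 28, 2029 + 60 days = January 27, 2030.
Tolling adds 80 days: January 27, 2030 + 80 days = April 17, 2030.
April 17, 2030 is a Wednesday and not a court holiday, so no extension applies.

April 17, 2030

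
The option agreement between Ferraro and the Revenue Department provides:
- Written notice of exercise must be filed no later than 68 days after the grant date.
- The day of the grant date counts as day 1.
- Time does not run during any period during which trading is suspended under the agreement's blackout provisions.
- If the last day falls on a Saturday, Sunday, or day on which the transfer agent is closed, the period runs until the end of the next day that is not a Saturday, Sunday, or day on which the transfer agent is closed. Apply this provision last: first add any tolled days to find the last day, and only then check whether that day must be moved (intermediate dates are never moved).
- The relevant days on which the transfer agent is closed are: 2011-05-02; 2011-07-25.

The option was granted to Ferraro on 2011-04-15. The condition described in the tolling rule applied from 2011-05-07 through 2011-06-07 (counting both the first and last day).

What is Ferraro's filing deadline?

Counting 2011-04-15 as day 1, day 68 is June 21, 2011.
From May 7, 2011 through June 7, 2011 inclusive is 32 days; tolling adds 32 days: June 21, 2011 + 32 days = July 23, 2011.
July 23, 2011 is Saturday; July 24, 2011 is Sunday; July 25, 2011 is a listed holiday. The next qualifying day is July 26, 2011.

July 26, 2011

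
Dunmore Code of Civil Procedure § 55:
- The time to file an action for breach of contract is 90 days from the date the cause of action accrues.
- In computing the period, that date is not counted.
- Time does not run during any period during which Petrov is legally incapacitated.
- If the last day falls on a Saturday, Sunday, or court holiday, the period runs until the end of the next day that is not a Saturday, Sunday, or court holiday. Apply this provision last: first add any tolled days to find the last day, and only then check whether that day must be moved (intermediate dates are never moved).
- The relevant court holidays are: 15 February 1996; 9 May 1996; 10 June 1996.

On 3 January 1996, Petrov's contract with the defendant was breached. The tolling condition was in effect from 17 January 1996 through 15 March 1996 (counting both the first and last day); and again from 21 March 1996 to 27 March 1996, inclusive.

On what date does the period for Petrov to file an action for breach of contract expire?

June 7, 1996

90 days after 3 January 1996 is April 2, 1996.
From January 17, 1996 through March 15, 1996 inclusive is 59 days; tolling adds 59 days: April 2, 1996 + 59 days = May 31, 1996.
From March 21, 1996 through March 27, 1996 inclusive is 7 days; tolling adds 7 days: May 31, 1996 + 7 days = June 7, 1996.
June 7, 1996 is a Friday and not a court holiday, so no extension applies.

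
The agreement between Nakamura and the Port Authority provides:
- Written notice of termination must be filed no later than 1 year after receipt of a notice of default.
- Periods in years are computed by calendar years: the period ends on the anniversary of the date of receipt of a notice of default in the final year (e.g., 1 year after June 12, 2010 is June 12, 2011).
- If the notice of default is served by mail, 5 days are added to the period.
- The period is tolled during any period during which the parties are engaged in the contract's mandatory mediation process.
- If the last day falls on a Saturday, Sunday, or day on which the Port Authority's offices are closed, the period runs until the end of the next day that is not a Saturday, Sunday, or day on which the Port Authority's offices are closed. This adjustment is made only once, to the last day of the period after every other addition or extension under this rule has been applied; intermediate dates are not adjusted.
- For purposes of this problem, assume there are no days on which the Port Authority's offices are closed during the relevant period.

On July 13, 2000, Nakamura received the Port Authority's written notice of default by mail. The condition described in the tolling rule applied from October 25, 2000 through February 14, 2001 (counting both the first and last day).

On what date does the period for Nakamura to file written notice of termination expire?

November 8, 2001

1 year after July 13, 2000 is July 13, 2001.
Service was by mail, adding 5 days: July 13, 2001 + 5 days = July 18, 2001.
From October 25, 2000 through February 14, 2001 inclusive is 113 days; tolling adds 113 days: July 18, 2001 + 113 days = November 8, 2001.
November 8, 2001 is a Thursday and not a day on which the Port Authority's offices are closed, so no extension applies.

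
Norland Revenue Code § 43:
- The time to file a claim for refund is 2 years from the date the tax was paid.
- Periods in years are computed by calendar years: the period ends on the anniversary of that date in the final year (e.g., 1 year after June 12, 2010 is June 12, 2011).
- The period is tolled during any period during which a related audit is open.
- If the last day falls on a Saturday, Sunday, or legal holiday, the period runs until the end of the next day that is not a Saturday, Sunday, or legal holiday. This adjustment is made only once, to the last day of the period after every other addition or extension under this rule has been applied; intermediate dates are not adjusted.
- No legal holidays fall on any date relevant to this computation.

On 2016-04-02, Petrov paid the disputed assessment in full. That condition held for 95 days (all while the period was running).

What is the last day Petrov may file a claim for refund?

July 6, 2018

2 years after 2016-04-02 is April 2, 2018.
Tolling adds 95 days: April 2, 2018 + 95 days = July 6, 2018.
July 6, 2018 is a Friday and not a legal holiday, so no extension applies.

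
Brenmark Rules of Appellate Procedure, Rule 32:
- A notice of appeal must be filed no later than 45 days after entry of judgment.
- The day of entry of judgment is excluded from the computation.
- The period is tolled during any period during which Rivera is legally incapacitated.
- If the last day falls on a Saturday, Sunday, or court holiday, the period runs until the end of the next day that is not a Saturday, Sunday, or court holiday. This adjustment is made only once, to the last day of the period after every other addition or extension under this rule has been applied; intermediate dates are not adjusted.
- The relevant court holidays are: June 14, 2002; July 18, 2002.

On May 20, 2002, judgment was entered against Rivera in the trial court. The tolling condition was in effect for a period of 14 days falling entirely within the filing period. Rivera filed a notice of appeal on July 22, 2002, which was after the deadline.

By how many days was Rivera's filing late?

45 days after May 20, 2002 is July 4, 2002.
Tolling adds 14 days: July 4, 2002 + 14 days = July 18, 2002.
July 18, 2002 is a listed holiday. The next qualifying day is July 19, 2002.
The deadline is July 19, 2002; from July 19, 2002 to July 22, 2002 is 3 days.

3 days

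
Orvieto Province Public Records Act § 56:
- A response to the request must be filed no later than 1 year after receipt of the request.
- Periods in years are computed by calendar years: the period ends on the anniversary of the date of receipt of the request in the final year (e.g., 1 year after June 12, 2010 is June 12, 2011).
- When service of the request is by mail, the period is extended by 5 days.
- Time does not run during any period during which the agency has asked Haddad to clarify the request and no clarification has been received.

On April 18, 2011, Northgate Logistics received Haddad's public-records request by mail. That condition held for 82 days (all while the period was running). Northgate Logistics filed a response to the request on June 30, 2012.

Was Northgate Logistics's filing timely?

Yes

1 year after April 18, 2011 is April 18, 2012.
Service was by mail, adding 5 days: April 18, 2012 + 5 days = April 23, 2012.
Tolling adds 82 days: April 23, 2012 + 82 days = July 14, 2012.
The deadline is July 14, 2012; the filing on June 30, 2012 is on or before that date.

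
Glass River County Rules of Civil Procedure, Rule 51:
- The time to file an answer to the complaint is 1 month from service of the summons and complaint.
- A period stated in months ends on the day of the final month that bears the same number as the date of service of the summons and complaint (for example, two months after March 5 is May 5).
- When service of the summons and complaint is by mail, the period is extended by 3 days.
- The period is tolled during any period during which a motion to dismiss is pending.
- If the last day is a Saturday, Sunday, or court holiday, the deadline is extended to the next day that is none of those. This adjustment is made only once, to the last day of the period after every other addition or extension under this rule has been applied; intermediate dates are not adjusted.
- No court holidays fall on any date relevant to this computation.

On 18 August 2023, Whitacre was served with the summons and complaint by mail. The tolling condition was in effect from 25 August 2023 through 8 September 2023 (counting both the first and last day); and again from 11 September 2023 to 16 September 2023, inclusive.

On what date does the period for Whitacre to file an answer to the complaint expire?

October 12, 2023

1 month after 18 August 2023 is September 18, 2023.
Service was by mail, adding 3 days: September 18, 2023 + 3 days = September 21, 2023.
From August 25, 2023 through September 8, 2023 inclusive is 15 days; tolling adds 15 days: September 21, 2023 + 15 days = October 6, 2023.
From September 11, 2023 through September 16, 2023 inclusive is 6 days; tolling adds 6 days: October 6, 2023 + 6 days = October 12, 2023.
October 12, 2023 is a Thursday and not a court holiday, so no extension applies.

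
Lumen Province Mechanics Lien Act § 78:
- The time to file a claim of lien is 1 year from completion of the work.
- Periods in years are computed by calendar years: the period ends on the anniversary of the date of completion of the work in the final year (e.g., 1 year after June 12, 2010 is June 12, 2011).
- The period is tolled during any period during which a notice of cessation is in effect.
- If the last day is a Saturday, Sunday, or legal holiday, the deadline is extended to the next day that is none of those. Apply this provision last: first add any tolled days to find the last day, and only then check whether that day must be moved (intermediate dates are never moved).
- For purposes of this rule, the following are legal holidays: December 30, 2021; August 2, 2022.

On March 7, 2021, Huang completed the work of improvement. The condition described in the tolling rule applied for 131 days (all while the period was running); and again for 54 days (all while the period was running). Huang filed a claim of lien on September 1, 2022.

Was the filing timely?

Yes

1 year after March 7, 2021 is March 7, 2022.
Tolling adds 131 days: March 7, 2022 + 131 days = July 16, 2022.
Tolling adds 54 days: July 16, 2022 + 54 days = September 8, 2022.
September 8, 2022 is a Thursday and not a legal holiday, so no extension applies.
The deadline is September 8, 2022; the filing on September 1, 2022 is on or before that date.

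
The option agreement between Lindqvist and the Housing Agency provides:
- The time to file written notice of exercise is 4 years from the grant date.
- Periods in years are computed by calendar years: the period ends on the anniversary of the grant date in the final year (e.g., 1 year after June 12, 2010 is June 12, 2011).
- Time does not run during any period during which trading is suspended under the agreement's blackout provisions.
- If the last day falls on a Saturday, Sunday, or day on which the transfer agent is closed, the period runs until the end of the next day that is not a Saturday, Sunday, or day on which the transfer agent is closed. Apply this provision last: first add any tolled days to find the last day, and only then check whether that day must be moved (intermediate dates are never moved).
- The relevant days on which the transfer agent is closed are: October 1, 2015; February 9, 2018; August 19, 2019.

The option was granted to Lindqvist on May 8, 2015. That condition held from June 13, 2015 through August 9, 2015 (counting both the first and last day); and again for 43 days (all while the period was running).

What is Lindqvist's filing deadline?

4 years after May 8, 2015 is May 8, 2019.
From June 13, 2015 through August 9, 2015 inclusive is 58 days; tolling adds 58 days: May 8, 2019 + 58 days = July 5, 2019.
Tolling adds 43 days: July 5, 2019 + 43 days = August 17, 2019.
August 17, 2019 is Saturday; August 18, 2019 is Sunday; August 19, 2019 is a listed holiday. The next qualifying day is August 20, 2019.

August 20, 2019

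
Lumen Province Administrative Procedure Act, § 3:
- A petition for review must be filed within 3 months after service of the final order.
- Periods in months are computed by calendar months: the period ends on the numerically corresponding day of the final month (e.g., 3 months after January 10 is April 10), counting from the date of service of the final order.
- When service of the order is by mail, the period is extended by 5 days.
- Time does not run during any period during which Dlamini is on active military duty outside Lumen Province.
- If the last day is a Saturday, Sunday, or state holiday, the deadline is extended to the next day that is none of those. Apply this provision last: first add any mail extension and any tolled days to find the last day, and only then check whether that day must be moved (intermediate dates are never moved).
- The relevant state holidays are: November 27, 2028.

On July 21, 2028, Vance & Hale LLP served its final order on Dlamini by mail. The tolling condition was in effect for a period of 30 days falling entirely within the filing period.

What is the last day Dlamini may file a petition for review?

November 28, 2028

3 months after July 21, 2028 is October 21, 2028.
Service was by mail, adding 5 days: October 21, 2028 + 5 days = October 26, 2028.
Tolling adds 30 days: October 26, 2028 + 30 days = November 25, 2028.
November 25, 2028 is Saturday; November 26, 2028 is Sunday; November 27, 2028 is a listed holiday. The next qualifying day is November 28, 2028.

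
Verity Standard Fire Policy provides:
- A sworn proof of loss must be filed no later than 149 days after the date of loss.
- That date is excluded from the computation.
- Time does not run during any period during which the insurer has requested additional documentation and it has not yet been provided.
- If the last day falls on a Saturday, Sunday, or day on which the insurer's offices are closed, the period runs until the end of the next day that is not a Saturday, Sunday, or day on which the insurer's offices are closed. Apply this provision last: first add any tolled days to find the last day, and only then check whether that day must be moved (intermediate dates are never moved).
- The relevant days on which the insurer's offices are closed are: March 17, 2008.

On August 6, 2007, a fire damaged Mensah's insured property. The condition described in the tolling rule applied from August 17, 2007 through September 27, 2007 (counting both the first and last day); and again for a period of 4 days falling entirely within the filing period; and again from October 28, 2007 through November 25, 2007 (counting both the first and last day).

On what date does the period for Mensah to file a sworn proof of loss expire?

149 days after August 6, 2007 is January 2, 2008.
From August 17, 2007 through September 27, 2007 inclusive is 42 days; tolling adds 42 days: January 2, 2008 + 42 days = February 13, 2008.
Tolling adds 4 days: February 13, 2008 + 4 days = February 17, 2008.
From October 28, 2007 through November 25, 2007 inclusive is 29 days; tolling adds 29 days: February 17, 2008 + 29 days = March 17, 2008.
March 17, 2008 is a listed holiday. The next qualifying day is March 18, 2008.

March 18, 2008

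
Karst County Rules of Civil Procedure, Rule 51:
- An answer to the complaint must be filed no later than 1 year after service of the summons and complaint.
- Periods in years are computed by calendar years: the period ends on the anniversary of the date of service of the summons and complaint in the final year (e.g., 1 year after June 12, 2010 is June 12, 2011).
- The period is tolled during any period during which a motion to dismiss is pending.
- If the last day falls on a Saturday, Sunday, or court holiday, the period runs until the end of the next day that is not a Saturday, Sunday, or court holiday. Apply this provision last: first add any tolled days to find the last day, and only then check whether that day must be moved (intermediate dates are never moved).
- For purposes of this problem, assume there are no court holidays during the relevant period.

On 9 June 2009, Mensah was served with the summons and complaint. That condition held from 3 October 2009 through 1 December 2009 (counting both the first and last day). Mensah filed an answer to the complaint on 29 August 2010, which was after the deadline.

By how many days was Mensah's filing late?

20 days

1 year after 9 June 2009 is June 9, 2010.
From October 3, 2009 through December 1, 2009 inclusive is 60 days; tolling adds 60 days: June 9, 2010 + 60 days = August 8, 2010.
August 8, 2010 is Sunday. The next qualifying day is August 9, 2010.
The deadline is August 9, 2010; from August 9, 2010 to August 29, 2010 is 20 days.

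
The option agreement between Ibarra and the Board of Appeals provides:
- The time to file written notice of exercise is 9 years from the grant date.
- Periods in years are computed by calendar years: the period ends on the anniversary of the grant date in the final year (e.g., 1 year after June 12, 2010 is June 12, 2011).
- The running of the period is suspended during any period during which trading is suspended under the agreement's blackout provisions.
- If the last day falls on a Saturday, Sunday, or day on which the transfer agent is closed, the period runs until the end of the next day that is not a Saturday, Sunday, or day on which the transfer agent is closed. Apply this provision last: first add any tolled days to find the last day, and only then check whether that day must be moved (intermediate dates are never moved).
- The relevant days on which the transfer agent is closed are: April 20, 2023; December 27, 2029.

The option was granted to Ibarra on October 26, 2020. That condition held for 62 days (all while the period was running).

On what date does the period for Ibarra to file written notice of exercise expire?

December 28, 2029

9 years after October 26, 2020 is October 26, 2029.
Tolling adds 62 days: October 26, 2029 + 62 days = December 27, 2029.
December 27, 2029 is a listed holiday. The next qualifying day is December 28, 2029.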